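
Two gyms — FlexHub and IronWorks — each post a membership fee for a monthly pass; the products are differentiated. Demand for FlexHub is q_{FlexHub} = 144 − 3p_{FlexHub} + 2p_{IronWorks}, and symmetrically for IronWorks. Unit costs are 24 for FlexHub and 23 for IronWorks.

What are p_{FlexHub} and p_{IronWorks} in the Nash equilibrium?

53.8125, 53.4375

FlexHub's profit: π = (p_{FlexHub} − 24)(144 − 3p_{FlexHub} + 2p_{IronWorks}).
∂π/∂p_{FlexHub} = 216 − 6p_{FlexHub} + 2p_{IronWorks} = 0 ⇒ p_{FlexHub} = 36 + (1/3)p_{IronWorks}.
Similarly p_{IronWorks} = 35.5 + (1/3)p_{FlexHub}.
Solving the two reaction functions simultaneously: (1 − (1/3)(1/3))p_{FlexHub} = 36 + (1/3)·35.5, so (8/9)p_{FlexHub} = 287/6 and p_{FlexHub} = 53.8125.
Then p_{IronWorks} = 35.5 + (1/3)·53.8125 = 53.4375.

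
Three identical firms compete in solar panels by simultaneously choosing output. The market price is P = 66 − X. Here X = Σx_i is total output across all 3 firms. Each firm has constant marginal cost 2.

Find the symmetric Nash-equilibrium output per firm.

A representative firm's profit is π_i = x_i(66 − X) − 2x_i, with X = x_i + Σ_{j≠i} x_j.
First-order condition: 64 − 2x_i − Σ_{j≠i} x_j = 0.
Imposing symmetry (x_j = x for all j) turns Σ_{j≠i} x_j into 2x, so 64 = 4x and x = 16.

16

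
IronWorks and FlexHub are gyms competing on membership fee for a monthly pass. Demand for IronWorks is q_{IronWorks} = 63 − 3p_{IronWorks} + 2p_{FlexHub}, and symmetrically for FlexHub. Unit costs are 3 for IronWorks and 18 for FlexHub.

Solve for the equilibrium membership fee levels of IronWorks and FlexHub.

IronWorks's profit: π = (p_{IronWorks} − 3)(63 − 3p_{IronWorks} + 2p_{FlexHub}).
∂π/∂p_{IronWorks} = 72 − 6p_{IronWorks} + 2p_{FlexHub} = 0 ⇒ p_{IronWorks} = 12 + (1/3)p_{FlexHub}.
Similarly p_{FlexHub} = 19.5 + (1/3)p_{IronWorks}.
Plugging p_{FlexHub} into IronWorks's best response: p_{IronWorks} = 12 + (1/3)(19.5 + (1/3)p_{IronWorks}) ⇒ (8/9)p_{IronWorks} = 18.5, so p_{IronWorks} = 20.8125.
Then p_{FlexHub} = 19.5 + (1/3)·20.8125 = 26.4375.

20.8125, 26.4375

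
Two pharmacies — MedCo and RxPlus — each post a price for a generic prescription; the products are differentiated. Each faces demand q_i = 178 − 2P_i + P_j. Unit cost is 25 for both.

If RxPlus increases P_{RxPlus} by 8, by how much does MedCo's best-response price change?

2

MedCo's profit: π = (P_{MedCo} − 25)(178 − 2P_{MedCo} + P_{RxPlus}).
∂π/∂P_{MedCo} = 228 − 4P_{MedCo} + P_{RxPlus} = 0 ⇒ P_{MedCo} = 57 + 0.25P_{RxPlus}.
The reaction-function slope is 0.25, so an 8-unit rise in P_{RxPlus} moves P_{MedCo} by 0.25 × 8 = 2. MedCo's best response rises — the actions are strategic complements.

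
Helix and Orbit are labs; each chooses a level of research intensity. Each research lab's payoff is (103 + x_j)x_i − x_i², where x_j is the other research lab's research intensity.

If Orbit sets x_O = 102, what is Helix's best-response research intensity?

102.5

Helix's payoff is (103 + x_O)x_H − x_H².
∂π/∂x_H = 103 + x_O − 2x_H = 0, so x_H = 51.5 + 0.5x_O.
At x_O = 102: x_H = 51.5 + 0.5·102 = 102.5.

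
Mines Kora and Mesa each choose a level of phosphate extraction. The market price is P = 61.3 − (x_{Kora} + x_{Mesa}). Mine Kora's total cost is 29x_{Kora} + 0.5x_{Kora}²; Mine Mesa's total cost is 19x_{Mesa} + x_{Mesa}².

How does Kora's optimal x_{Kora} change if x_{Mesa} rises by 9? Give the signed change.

-3

Mine Kora's profit: π = x_{Kora}(61.3 − (x_{Kora} + x_{Mesa})) − 29x_{Kora} − 0.5x_{Kora}².
∂π/∂x_{Kora} = 32.3 − 3x_{Kora} − x_{Mesa} = 0, so x_{Kora} = 323/30 − (1/3)x_{Mesa}.
The reaction-function slope is −1/3, so a 9-unit rise in x_{Mesa} moves x_{Kora} by −1/3 × 9 = −3. Kora's best response falls — the actions are strategic substitutes.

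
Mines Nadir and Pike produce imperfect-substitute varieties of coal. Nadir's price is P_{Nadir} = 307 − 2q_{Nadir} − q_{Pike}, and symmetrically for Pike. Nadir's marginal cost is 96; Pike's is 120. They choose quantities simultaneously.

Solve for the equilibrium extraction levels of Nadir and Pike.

43.8, 35.8

Mine Nadir's profit: π = q_{Nadir}(307 − 2q_{Nadir} − q_{Pike}) − 96q_{Nadir}.
∂π/∂q_{Nadir} = 211 − 4q_{Nadir} − q_{Pike} = 0 ⇒ q_{Nadir} = 52.75 − 0.25q_{Pike}.
Similarly q_{Pike} = 46.75 − 0.25q_{Nadir}.
Solving the two reaction functions simultaneously: (1 − (−0.25)(−0.25))q_{Nadir} = 52.75 − 0.25·46.75, so 0.9375q_{Nadir} = 41.0625 and q_{Nadir} = 43.8.
Then q_{Pike} = 46.75 − 0.25·43.8 = 35.8.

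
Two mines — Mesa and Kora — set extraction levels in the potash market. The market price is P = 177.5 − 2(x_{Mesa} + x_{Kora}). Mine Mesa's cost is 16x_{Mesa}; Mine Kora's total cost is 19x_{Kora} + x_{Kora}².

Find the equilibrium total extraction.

48.15

Mine Mesa's profit: π = x_{Mesa}(177.5 − 2(x_{Mesa} + x_{Kora})) − 16x_{Mesa}.
∂π/∂x_{Mesa} = 161.5 − 4x_{Mesa} − 2x_{Kora} = 0, so x_{Mesa} = 40.375 − 0.5x_{Kora}.
For Kora: ∂π/∂x_{Kora} = 158.5 − 6x_{Kora} − 2x_{Mesa} = 0 ⇒ x_{Kora} = 317/12 − (1/3)x_{Mesa}.
Plugging x_{Kora} into Mesa's best response: x_{Mesa} = 40.375 − 0.5(317/12 − (1/3)x_{Mesa}) ⇒ (5/6)x_{Mesa} = 163/6, so x_{Mesa} = 32.6.
Then x_{Kora} = 317/12 − (1/3)·32.6 = 15.55.
Total extraction: 32.6 + 15.55 = 48.15.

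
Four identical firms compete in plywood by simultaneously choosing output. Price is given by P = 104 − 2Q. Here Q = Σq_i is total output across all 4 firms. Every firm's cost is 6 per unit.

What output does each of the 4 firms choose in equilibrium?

9.8

A representative firm's profit is π_i = q_i(104 − 2Q) − 6q_i, with Q = q_i + Σ_{j≠i} q_j.
First-order condition: 98 − 4q_i − 2Σ_{j≠i} q_j = 0.
In a symmetric equilibrium every firm chooses the same q, so Σ_{j≠i} q_j = 3q. The condition becomes 98 − 10q = 0, giving q = 98/10 = 9.8.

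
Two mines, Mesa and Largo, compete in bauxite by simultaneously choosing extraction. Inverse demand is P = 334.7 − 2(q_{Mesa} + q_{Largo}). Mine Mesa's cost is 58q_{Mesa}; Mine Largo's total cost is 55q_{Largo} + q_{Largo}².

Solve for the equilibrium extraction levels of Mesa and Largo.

55.04, 28.27

Mine Mesa's profit: π = q_{Mesa}(334.7 − 2(q_{Mesa} + q_{Largo})) − 58q_{Mesa}.
∂π/∂q_{Mesa} = 276.7 − 4q_{Mesa} − 2q_{Largo} = 0, so q_{Mesa} = 69.175 − 0.5q_{Largo}.
For Largo: ∂π/∂q_{Largo} = 279.7 − 6q_{Largo} − 2q_{Mesa} = 0 ⇒ q_{Largo} = 2797/60 − (1/3)q_{Mesa}.
Solving the two reaction functions simultaneously: (1 − (−0.5)(−1/3))q_{Mesa} = 69.175 − 0.5·(2797/60), so (5/6)q_{Mesa} = 688/15 and q_{Mesa} = 55.04.
Then q_{Largo} = 2797/60 − (1/3)·55.04 = 28.27.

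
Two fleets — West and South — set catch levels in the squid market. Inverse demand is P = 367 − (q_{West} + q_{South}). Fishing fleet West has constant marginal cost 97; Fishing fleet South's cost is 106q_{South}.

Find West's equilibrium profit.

8649

Fishing fleet West's profit: π = q_{West}(367 − (q_{West} + q_{South})) − 97q_{West}.
∂π/∂q_{West} = 270 − 2q_{West} − q_{South} = 0, so q_{West} = 135 − 0.5q_{South}.
By the same steps for South: q_{South} = 130.5 − 0.5q_{West}.
Plugging q_{South} into West's best response: q_{West} = 135 − 0.5(130.5 − 0.5q_{West}) ⇒ 0.75q_{West} = 69.75, so q_{West} = 93.
Then q_{South} = 130.5 − 0.5·93 = 84.
Price P = 367 − 177 = 190.
West's profit: (190 − 97)·93 = 8649.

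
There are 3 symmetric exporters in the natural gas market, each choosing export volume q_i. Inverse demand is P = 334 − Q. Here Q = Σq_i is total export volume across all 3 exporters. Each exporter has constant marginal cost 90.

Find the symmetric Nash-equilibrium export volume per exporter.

61

A representative exporter's profit is π_i = q_i(334 − Q) − 90q_i, with Q = q_i + Σ_{j≠i} q_j.
First-order condition: 244 − 2q_i − Σ_{j≠i} q_j = 0.
With identical exporters, set every q_j = q: then 244 − 2q − 2q = 0, i.e. q = 244/4 = 61.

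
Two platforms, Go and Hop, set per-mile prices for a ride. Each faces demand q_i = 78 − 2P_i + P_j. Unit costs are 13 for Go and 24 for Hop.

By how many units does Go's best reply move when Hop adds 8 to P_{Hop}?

Go's profit: π = (P_{Go} − 13)(78 − 2P_{Go} + P_{Hop}).
∂π/∂P_{Go} = 104 − 4P_{Go} + P_{Hop} = 0 ⇒ P_{Go} = 26 + 0.25P_{Hop}.
The reaction-function slope is 0.25, so an 8-unit rise in P_{Hop} moves P_{Go} by 0.25 × 8 = 2. Go's best response rises — the actions are strategic complements.

2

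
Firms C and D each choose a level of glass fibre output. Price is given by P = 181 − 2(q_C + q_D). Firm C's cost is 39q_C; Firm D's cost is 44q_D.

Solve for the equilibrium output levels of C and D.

24.5, 22

Firm C's profit: π = q_C(181 − 2(q_C + q_D)) − 39q_C.
∂π/∂q_C = 142 − 4q_C − 2q_D = 0, so q_C = 35.5 − 0.5q_D.
By the same steps for D: q_D = 34.25 − 0.5q_C.
Substituting the second reaction function into the first: q_C = 35.5 − 0.5(34.25 − 0.5q_C), which gives 0.75q_C = 18.375 ⇒ q_C = 24.5.
Then q_D = 34.25 − 0.5·24.5 = 22.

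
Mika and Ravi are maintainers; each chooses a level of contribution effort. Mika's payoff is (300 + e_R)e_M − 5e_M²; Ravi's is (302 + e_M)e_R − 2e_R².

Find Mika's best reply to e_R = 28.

Expanding Mika's payoff: 300e_M + e_Re_M − 5e_M².
∂π/∂e_M = 300 + e_R − 10e_M = 0, so e_M = 30 + 0.1e_R.
At e_R = 28: e_M = 30 + 0.1·28 = 32.8.

32.8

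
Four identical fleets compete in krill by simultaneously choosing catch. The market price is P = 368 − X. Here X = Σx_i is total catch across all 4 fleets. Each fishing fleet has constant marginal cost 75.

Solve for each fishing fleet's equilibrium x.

A representative fishing fleet's profit is π_i = x_i(368 − X) − 75x_i, with X = x_i + Σ_{j≠i} x_j.
First-order condition: 293 − 2x_i − Σ_{j≠i} x_j = 0.
With identical fishing fleets, set every x_j = x: then 293 − 2x − 3x = 0, i.e. x = 293/5 = 58.6.

58.6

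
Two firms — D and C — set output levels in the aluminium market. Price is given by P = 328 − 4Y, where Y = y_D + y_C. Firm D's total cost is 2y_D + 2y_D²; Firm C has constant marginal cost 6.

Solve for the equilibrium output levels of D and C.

16.5, 32

Firm D's profit: π = y_D(328 − 4(y_D + y_C)) − 2y_D − 2y_D².
∂π/∂y_D = 326 − 12y_D − 4y_C = 0, so y_D = 163/6 − (1/3)y_C.
For C: ∂π/∂y_C = 322 − 8y_C − 4y_D = 0 ⇒ y_C = 40.25 − 0.5y_D.
Substituting the second reaction function into the first: y_D = 163/6 − (1/3)(40.25 − 0.5y_D), which gives (5/6)y_D = 13.75 ⇒ y_D = 16.5.
Then y_C = 40.25 − 0.5·16.5 = 32.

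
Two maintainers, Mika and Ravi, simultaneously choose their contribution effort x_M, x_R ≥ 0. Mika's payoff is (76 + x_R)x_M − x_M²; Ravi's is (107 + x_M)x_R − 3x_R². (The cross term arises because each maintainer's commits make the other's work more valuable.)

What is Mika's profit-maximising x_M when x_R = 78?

77

Expanding Mika's payoff: 76x_M + x_Rx_M − x_M².
∂π/∂x_M = 76 + x_R − 2x_M = 0, so x_M = 38 + 0.5x_R.
At x_R = 78: x_M = 38 + 0.5·78 = 77.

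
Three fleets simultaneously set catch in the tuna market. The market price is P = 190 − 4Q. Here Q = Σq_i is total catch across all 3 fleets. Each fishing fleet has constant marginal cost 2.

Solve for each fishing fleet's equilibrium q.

11.75

A representative fishing fleet's profit is π_i = q_i(190 − 4Q) − 2q_i, with Q = q_i + Σ_{j≠i} q_j.
First-order condition: 188 − 8q_i − 4Σ_{j≠i} q_j = 0.
In a symmetric equilibrium every fishing fleet chooses the same q, so Σ_{j≠i} q_j = 2q. The condition becomes 188 − 16q = 0, giving q = 188/16 = 11.75.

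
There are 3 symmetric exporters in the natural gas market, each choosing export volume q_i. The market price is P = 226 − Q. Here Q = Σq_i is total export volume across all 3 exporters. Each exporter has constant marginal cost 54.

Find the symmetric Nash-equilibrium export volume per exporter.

A representative exporter's profit is π_i = q_i(226 − Q) − 54q_i, with Q = q_i + Σ_{j≠i} q_j.
First-order condition: 172 − 2q_i − Σ_{j≠i} q_j = 0.
Imposing symmetry (q_j = q for all j) turns Σ_{j≠i} q_j into 2q, so 172 = 4q and q = 43.

43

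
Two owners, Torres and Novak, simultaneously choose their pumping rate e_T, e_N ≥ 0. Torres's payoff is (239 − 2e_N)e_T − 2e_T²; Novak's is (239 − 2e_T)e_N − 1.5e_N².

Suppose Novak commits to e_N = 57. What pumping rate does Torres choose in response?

31.25

Expanding Torres's payoff: 239e_T − 2e_Ne_T − 2e_T².
∂π/∂e_T = 239 − 2e_N − 4e_T = 0, so e_T = 59.75 − 0.5e_N.
At e_N = 57: e_T = 59.75 − 0.5·57 = 31.25.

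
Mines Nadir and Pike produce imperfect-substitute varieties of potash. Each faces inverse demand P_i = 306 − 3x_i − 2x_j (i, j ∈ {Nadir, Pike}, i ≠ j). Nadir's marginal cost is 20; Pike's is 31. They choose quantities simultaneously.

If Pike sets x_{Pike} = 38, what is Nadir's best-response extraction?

Mine Nadir's profit: π = x_{Nadir}(306 − 3x_{Nadir} − 2x_{Pike}) − 20x_{Nadir}.
∂π/∂x_{Nadir} = 286 − 6x_{Nadir} − 2x_{Pike} = 0 ⇒ x_{Nadir} = 143/3 − (1/3)x_{Pike}.
At x_{Pike} = 38: x_{Nadir} = 143/3 − (1/3)·38 = 35.

35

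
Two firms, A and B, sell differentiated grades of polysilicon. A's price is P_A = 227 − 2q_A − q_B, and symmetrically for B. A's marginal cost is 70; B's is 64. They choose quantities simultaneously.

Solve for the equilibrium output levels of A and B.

Firm A's profit: π = q_A(227 − 2q_A − q_B) − 70q_A.
∂π/∂q_A = 157 − 4q_A − q_B = 0 ⇒ q_A = 39.25 − 0.25q_B.
Similarly q_B = 40.75 − 0.25q_A.
Solving the two reaction functions simultaneously: (1 − (−0.25)(−0.25))q_A = 39.25 − 0.25·40.75, so 0.9375q_A = 29.0625 and q_A = 31.
Then q_B = 40.75 − 0.25·31 = 33.

31, 33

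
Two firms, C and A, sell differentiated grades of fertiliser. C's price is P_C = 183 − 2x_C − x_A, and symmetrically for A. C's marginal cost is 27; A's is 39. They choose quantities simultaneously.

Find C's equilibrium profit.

2048

Firm C's profit: π = x_C(183 − 2x_C − x_A) − 27x_C.
∂π/∂x_C = 156 − 4x_C − x_A = 0 ⇒ x_C = 39 − 0.25x_A.
Similarly x_A = 36 − 0.25x_C.
Plugging x_A into C's best response: x_C = 39 − 0.25(36 − 0.25x_C) ⇒ 0.9375x_C = 30, so x_C = 32.
Then x_A = 36 − 0.25·32 = 28.
P_C = 183 − 2·32 − 28 = 91.
Profit = (91 − 27)·32 = 2048.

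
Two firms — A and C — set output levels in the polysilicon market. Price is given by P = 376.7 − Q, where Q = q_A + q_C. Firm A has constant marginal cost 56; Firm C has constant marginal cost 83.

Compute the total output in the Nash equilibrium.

Firm A's profit: π = q_A(376.7 − (q_A + q_C)) − 56q_A.
∂π/∂q_A = 320.7 − 2q_A − q_C = 0, so q_A = 160.35 − 0.5q_C.
By the same steps for C: q_C = 146.85 − 0.5q_A.
Solving the two reaction functions simultaneously: (1 − (−0.5)(−0.5))q_A = 160.35 − 0.5·146.85, so 0.75q_A = 86.925 and q_A = 115.9.
Then q_C = 146.85 − 0.5·115.9 = 88.9.
Total output: 115.9 + 88.9 = 204.8.

204.8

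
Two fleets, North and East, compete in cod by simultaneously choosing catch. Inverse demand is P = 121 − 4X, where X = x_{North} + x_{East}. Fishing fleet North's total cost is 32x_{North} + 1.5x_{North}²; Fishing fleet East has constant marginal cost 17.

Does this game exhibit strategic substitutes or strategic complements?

strategic substitutes

Fishing fleet North's profit: π = x_{North}(121 − 4(x_{North} + x_{East})) − 32x_{North} − 1.5x_{North}².
∂π/∂x_{North} = 89 − 11x_{North} − 4x_{East} = 0, so x_{North} = 89/11 − (4/11)x_{East}.
The best-response slope dx_{North}/dx_{East} = −4/11 < 0: the reaction function is downward-sloping, so the choices are strategic substitutes.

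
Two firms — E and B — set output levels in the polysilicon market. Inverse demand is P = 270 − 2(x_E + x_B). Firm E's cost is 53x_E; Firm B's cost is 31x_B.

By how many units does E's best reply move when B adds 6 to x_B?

Firm E's profit: π = x_E(270 − 2(x_E + x_B)) − 53x_E.
∂π/∂x_E = 217 − 4x_E − 2x_B = 0, so x_E = 54.25 − 0.5x_B.
The reaction-function slope is −0.5, so a 6-unit rise in x_B moves x_E by −0.5 × 6 = −3. E's best response falls — the actions are strategic substitutes.

-3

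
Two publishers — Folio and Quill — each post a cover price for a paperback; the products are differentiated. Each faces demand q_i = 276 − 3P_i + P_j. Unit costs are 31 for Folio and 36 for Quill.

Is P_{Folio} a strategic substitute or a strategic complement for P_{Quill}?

Folio's profit: π = (P_{Folio} − 31)(276 − 3P_{Folio} + P_{Quill}).
∂π/∂P_{Folio} = 369 − 6P_{Folio} + P_{Quill} = 0 ⇒ P_{Folio} = 61.5 + (1/6)P_{Quill}.
The best-response slope dP_{Folio}/dP_{Quill} = 1/6 > 0: the reaction function is upward-sloping, so the choices are strategic complements.

strategic complements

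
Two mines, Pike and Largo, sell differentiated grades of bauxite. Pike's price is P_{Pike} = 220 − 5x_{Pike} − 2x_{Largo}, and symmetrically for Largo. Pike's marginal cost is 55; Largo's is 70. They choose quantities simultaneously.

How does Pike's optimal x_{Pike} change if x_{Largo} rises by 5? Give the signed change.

-1

Mine Pike's profit: π = x_{Pike}(220 − 5x_{Pike} − 2x_{Largo}) − 55x_{Pike}.
∂π/∂x_{Pike} = 165 − 10x_{Pike} − 2x_{Largo} = 0 ⇒ x_{Pike} = 16.5 − 0.2x_{Largo}.
The reaction-function slope is −0.2, so a 5-unit rise in x_{Largo} moves x_{Pike} by −0.2 × 5 = −1. Pike's best response falls — the actions are strategic substitutes.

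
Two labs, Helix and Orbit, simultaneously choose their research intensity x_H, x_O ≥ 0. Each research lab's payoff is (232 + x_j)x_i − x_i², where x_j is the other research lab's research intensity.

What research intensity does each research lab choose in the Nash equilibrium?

Helix's payoff is (232 + x_O)x_H − x_H².
∂π/∂x_H = 232 + x_O − 2x_H = 0, so x_H = 116 + 0.5x_O.
By symmetry x_O = x_H; substituting into the reaction function, 0.5x_H = 116 and x_H = 232.

232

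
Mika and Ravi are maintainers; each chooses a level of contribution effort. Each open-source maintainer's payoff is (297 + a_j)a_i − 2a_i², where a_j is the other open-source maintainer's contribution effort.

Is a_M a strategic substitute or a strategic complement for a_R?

Mika's payoff is (297 + a_R)a_M − 2a_M².
∂π/∂a_M = 297 + a_R − 4a_M = 0, so a_M = 74.25 + 0.25a_R.
The best-response slope da_M/da_R = 0.25 > 0: the reaction function is upward-sloping, so the choices are strategic complements.

strategic complements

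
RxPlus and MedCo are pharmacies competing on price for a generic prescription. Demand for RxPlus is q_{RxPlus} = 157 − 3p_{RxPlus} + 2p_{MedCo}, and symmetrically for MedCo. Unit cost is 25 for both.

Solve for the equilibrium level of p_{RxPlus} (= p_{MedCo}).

58

RxPlus's profit: π = (p_{RxPlus} − 25)(157 − 3p_{RxPlus} + 2p_{MedCo}).
∂π/∂p_{RxPlus} = 232 − 6p_{RxPlus} + 2p_{MedCo} = 0 ⇒ p_{RxPlus} = 116/3 + (1/3)p_{MedCo}.
Setting p_{RxPlus} = p_{MedCo} in the reaction function: p_{RxPlus} = 116/3 + (1/3)p_{RxPlus}, so p_{RxPlus} = (116/3) / (2/3) = 58.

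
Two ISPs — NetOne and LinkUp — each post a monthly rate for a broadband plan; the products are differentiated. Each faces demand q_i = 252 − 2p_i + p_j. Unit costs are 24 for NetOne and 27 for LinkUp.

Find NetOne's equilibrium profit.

11673.92

NetOne's profit: π = (p_{NetOne} − 24)(252 − 2p_{NetOne} + p_{LinkUp}).
∂π/∂p_{NetOne} = 300 − 4p_{NetOne} + p_{LinkUp} = 0 ⇒ p_{NetOne} = 75 + 0.25p_{LinkUp}.
Similarly p_{LinkUp} = 76.5 + 0.25p_{NetOne}.
Solving the two reaction functions simultaneously: (1 − (0.25)(0.25))p_{NetOne} = 75 + 0.25·76.5, so 0.9375p_{NetOne} = 94.125 and p_{NetOne} = 100.4.
Then p_{LinkUp} = 76.5 + 0.25·100.4 = 101.6.
q_{NetOne} = 252 − 2·100.4 + 101.6 = 152.8.
Profit = (100.4 − 24)·152.8 = 11673.92.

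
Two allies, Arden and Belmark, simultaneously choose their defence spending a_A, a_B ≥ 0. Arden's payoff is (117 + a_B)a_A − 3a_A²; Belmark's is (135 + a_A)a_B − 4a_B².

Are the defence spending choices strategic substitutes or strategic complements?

strategic complements

Expanding Arden's payoff: 117a_A + a_Ba_A − 3a_A².
∂π/∂a_A = 117 + a_B − 6a_A = 0, so a_A = 19.5 + (1/6)a_B.
The best-response slope da_A/da_B = 1/6 > 0: the reaction function is upward-sloping, so the choices are strategic complements.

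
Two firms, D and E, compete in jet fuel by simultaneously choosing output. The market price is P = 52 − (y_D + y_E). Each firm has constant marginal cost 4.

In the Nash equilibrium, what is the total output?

Firm D's profit: π = y_D(52 − (y_D + y_E)) − 4y_D.
∂π/∂y_D = 48 − 2y_D − y_E = 0, so y_D = 24 − 0.5y_E.
By symmetry y_E = y_D; substituting into the reaction function, 1.5y_D = 24 and y_D = 16.
Total output: 16 + 16 = 32.

32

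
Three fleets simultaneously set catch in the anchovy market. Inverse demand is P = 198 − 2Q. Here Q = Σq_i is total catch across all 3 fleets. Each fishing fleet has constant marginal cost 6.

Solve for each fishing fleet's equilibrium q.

24

A representative fishing fleet's profit is π_i = q_i(198 − 2Q) − 6q_i, with Q = q_i + Σ_{j≠i} q_j.
First-order condition: 192 − 4q_i − 2Σ_{j≠i} q_j = 0.
With identical fishing fleets, set every q_j = q: then 192 − 4q − 4q = 0, i.e. q = 192/8 = 24.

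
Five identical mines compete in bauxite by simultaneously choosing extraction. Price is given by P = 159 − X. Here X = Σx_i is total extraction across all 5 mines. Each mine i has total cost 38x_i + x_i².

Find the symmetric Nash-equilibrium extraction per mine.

A representative mine's profit is π_i = x_i(159 − X) − 38x_i − x_i², with X = x_i + Σ_{j≠i} x_j.
First-order condition: 121 − 4x_i − Σ_{j≠i} x_j = 0.
With identical mines, set every x_j = x: then 121 − 4x − 4x = 0, i.e. x = 121/8 = 15.125.

15.125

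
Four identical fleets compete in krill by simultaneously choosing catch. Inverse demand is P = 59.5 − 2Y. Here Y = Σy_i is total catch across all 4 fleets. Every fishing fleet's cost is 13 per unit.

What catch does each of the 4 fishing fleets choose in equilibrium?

4.65

A representative fishing fleet's profit is π_i = y_i(59.5 − 2Y) − 13y_i, with Y = y_i + Σ_{j≠i} y_j.
First-order condition: 46.5 − 4y_i − 2Σ_{j≠i} y_j = 0.
With identical fishing fleets, set every y_j = y: then 46.5 − 4y − 6y = 0, i.e. y = 46.5/10 = 4.65.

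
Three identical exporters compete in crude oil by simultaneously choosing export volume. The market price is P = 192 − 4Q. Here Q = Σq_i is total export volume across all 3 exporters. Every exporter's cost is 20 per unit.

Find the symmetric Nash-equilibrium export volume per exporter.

A representative exporter's profit is π_i = q_i(192 − 4Q) − 20q_i, with Q = q_i + Σ_{j≠i} q_j.
First-order condition: 172 − 8q_i − 4Σ_{j≠i} q_j = 0.
With identical exporters, set every q_j = q: then 172 − 8q − 8q = 0, i.e. q = 172/16 = 10.75.

10.75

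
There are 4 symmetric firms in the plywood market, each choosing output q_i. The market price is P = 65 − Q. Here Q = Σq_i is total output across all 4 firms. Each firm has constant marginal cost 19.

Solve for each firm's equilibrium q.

9.2

A representative firm's profit is π_i = q_i(65 − Q) − 19q_i, with Q = q_i + Σ_{j≠i} q_j.
First-order condition: 46 − 2q_i − Σ_{j≠i} q_j = 0.
Imposing symmetry (q_j = q for all j) turns Σ_{j≠i} q_j into 3q, so 46 = 5q and q = 9.2.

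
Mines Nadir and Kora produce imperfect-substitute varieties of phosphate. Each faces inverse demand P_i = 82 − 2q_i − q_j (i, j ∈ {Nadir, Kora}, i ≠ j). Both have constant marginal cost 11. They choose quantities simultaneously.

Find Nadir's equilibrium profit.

403.28

Mine Nadir's profit: π = q_{Nadir}(82 − 2q_{Nadir} − q_{Kora}) − 11q_{Nadir}.
∂π/∂q_{Nadir} = 71 − 4q_{Nadir} − q_{Kora} = 0 ⇒ q_{Nadir} = 17.75 − 0.25q_{Kora}.
The game is symmetric, so in equilibrium q_{Kora} = q_{Nadir}: the reaction function gives 1.25q_{Nadir} = 17.75, hence q_{Nadir} = 14.2.
P_{Nadir} = 82 − 2·14.2 − 14.2 = 39.4.
Profit = (39.4 − 11)·14.2 = 403.28.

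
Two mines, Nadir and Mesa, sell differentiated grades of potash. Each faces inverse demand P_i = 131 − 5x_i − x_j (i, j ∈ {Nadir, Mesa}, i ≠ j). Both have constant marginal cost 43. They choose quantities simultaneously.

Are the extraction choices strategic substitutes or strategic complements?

Mine Nadir's profit: π = x_{Nadir}(131 − 5x_{Nadir} − x_{Mesa}) − 43x_{Nadir}.
∂π/∂x_{Nadir} = 88 − 10x_{Nadir} − x_{Mesa} = 0 ⇒ x_{Nadir} = 8.8 − 0.1x_{Mesa}.
The best-response slope dx_{Nadir}/dx_{Mesa} = −0.1 < 0: the reaction function is downward-sloping, so the choices are strategic substitutes.

strategic substitutes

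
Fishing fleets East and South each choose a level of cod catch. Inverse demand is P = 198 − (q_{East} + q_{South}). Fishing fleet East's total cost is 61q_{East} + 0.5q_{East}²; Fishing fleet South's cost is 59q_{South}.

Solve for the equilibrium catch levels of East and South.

Fishing fleet East's profit: π = q_{East}(198 − (q_{East} + q_{South})) − 61q_{East} − 0.5q_{East}².
∂π/∂q_{East} = 137 − 3q_{East} − q_{South} = 0, so q_{East} = 137/3 − (1/3)q_{South}.
For South: ∂π/∂q_{South} = 139 − 2q_{South} − q_{East} = 0 ⇒ q_{South} = 69.5 − 0.5q_{East}.
Solving the two reaction functions simultaneously: (1 − (−1/3)(−0.5))q_{East} = 137/3 − (1/3)·69.5, so (5/6)q_{East} = 22.5 and q_{East} = 27.
Then q_{South} = 69.5 − 0.5·27 = 56.

27, 56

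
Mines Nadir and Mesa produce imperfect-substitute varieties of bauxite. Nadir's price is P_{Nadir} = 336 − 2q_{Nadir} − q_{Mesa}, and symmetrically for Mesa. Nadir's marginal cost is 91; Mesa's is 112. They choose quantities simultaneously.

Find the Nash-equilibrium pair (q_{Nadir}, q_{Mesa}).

Mine Nadir's profit: π = q_{Nadir}(336 − 2q_{Nadir} − q_{Mesa}) − 91q_{Nadir}.
∂π/∂q_{Nadir} = 245 − 4q_{Nadir} − q_{Mesa} = 0 ⇒ q_{Nadir} = 61.25 − 0.25q_{Mesa}.
Similarly q_{Mesa} = 56 − 0.25q_{Nadir}.
Solving the two reaction functions simultaneously: (1 − (−0.25)(−0.25))q_{Nadir} = 61.25 − 0.25·56, so 0.9375q_{Nadir} = 47.25 and q_{Nadir} = 50.4.
Then q_{Mesa} = 56 − 0.25·50.4 = 43.4.

50.4, 43.4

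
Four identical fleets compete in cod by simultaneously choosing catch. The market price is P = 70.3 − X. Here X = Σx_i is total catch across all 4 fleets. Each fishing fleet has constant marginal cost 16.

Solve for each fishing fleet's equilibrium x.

A representative fishing fleet's profit is π_i = x_i(70.3 − X) − 16x_i, with X = x_i + Σ_{j≠i} x_j.
First-order condition: 54.3 − 2x_i − Σ_{j≠i} x_j = 0.
In a symmetric equilibrium every fishing fleet chooses the same x, so Σ_{j≠i} x_j = 3x. The condition becomes 54.3 − 5x = 0, giving x = 54.3/5 = 10.86.

10.86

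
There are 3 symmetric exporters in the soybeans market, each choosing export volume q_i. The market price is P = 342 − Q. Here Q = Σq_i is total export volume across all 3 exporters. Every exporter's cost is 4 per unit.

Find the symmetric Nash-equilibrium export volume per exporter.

A representative exporter's profit is π_i = q_i(342 − Q) − 4q_i, with Q = q_i + Σ_{j≠i} q_j.
First-order condition: 338 − 2q_i − Σ_{j≠i} q_j = 0.
With identical exporters, set every q_j = q: then 338 − 2q − 2q = 0, i.e. q = 338/4 = 84.5.

84.5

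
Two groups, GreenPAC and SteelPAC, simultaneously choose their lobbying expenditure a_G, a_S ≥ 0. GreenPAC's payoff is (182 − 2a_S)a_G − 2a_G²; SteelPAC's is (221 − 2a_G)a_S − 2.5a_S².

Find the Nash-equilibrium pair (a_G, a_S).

Expanding GreenPAC's payoff: 182a_G − 2a_Sa_G − 2a_G².
∂π/∂a_G = 182 − 2a_S − 4a_G = 0, so a_G = 45.5 − 0.5a_S.
Likewise for SteelPAC: a_S = 44.2 − 0.4a_G.
Solving the two reaction functions simultaneously: (1 − (−0.5)(−0.4))a_G = 45.5 − 0.5·44.2, so 0.8a_G = 23.4 and a_G = 29.25.
Then a_S = 44.2 − 0.4·29.25 = 32.5.

29.25, 32.5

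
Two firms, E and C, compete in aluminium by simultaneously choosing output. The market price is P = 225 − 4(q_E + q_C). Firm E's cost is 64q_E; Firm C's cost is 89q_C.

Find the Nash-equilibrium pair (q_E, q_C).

15.5, 9.25

Firm E's profit: π = q_E(225 − 4(q_E + q_C)) − 64q_E.
∂π/∂q_E = 161 − 8q_E − 4q_C = 0, so q_E = 20.125 − 0.5q_C.
By the same steps for C: q_C = 17 − 0.5q_E.
Solving the two reaction functions simultaneously: (1 − (−0.5)(−0.5))q_E = 20.125 − 0.5·17, so 0.75q_E = 11.625 and q_E = 15.5.
Then q_C = 17 − 0.5·15.5 = 9.25.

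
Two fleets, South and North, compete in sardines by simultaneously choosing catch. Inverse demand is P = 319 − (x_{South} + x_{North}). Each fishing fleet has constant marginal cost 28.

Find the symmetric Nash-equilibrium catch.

97

Fishing fleet South's profit: π = x_{South}(319 − (x_{South} + x_{North})) − 28x_{South}.
∂π/∂x_{South} = 291 − 2x_{South} − x_{North} = 0, so x_{South} = 145.5 − 0.5x_{North}.
The game is symmetric, so in equilibrium x_{North} = x_{South}: the reaction function gives 1.5x_{South} = 145.5, hence x_{South} = 97.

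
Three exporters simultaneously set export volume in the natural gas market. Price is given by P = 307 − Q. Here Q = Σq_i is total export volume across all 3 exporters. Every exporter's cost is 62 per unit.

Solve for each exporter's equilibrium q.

A representative exporter's profit is π_i = q_i(307 − Q) − 62q_i, with Q = q_i + Σ_{j≠i} q_j.
First-order condition: 245 − 2q_i − Σ_{j≠i} q_j = 0.
Imposing symmetry (q_j = q for all j) turns Σ_{j≠i} q_j into 2q, so 245 = 4q and q = 61.25.

61.25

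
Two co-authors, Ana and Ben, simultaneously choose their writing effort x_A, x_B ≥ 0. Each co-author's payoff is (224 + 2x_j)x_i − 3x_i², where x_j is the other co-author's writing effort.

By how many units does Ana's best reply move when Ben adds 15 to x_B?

5

Ana's payoff is (224 + 2x_B)x_A − 3x_A².
∂π/∂x_A = 224 + 2x_B − 6x_A = 0, so x_A = 112/3 + (1/3)x_B.
The reaction-function slope is 1/3, so a 15-unit rise in x_B moves x_A by 1/3 × 15 = 5. Ana's best response rises — the actions are strategic complements.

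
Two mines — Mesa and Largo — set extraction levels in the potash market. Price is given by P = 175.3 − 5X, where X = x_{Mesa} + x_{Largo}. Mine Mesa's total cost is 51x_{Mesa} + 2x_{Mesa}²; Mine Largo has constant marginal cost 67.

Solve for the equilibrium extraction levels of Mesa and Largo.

6.1, 7.78

Mine Mesa's profit: π = x_{Mesa}(175.3 − 5(x_{Mesa} + x_{Largo})) − 51x_{Mesa} − 2x_{Mesa}².
∂π/∂x_{Mesa} = 124.3 − 14x_{Mesa} − 5x_{Largo} = 0, so x_{Mesa} = 1243/140 − (5/14)x_{Largo}.
For Largo: ∂π/∂x_{Largo} = 108.3 − 10x_{Largo} − 5x_{Mesa} = 0 ⇒ x_{Largo} = 10.83 − 0.5x_{Mesa}.
Plugging x_{Largo} into Mesa's best response: x_{Mesa} = 1243/140 − (5/14)(10.83 − 0.5x_{Mesa}) ⇒ (23/28)x_{Mesa} = 1403/280, so x_{Mesa} = 6.1.
Then x_{Largo} = 10.83 − 0.5·6.1 = 7.78.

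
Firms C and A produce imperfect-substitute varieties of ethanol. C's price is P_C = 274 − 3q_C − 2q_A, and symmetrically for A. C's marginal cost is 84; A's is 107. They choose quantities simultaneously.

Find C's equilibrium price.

Firm C's profit: π = q_C(274 − 3q_C − 2q_A) − 84q_C.
∂π/∂q_C = 190 − 6q_C − 2q_A = 0 ⇒ q_C = 95/3 − (1/3)q_A.
Similarly q_A = 167/6 − (1/3)q_C.
Substituting the second reaction function into the first: q_C = 95/3 − (1/3)(167/6 − (1/3)q_C), which gives (8/9)q_C = 403/18 ⇒ q_C = 25.1875.
Then q_A = 167/6 − (1/3)·25.1875 = 19.4375.
P_C = 274 − 3·25.1875 − 2·19.4375 = 159.5625.

159.5625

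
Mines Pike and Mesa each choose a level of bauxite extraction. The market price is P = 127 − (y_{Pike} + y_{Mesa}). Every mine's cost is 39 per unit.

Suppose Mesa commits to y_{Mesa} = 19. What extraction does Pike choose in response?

34.5

Mine Pike's profit: π = y_{Pike}(127 − (y_{Pike} + y_{Mesa})) − 39y_{Pike}.
∂π/∂y_{Pike} = 88 − 2y_{Pike} − y_{Mesa} = 0, so y_{Pike} = 44 − 0.5y_{Mesa}.
At y_{Mesa} = 19: y_{Pike} = 44 − 0.5·19 = 34.5.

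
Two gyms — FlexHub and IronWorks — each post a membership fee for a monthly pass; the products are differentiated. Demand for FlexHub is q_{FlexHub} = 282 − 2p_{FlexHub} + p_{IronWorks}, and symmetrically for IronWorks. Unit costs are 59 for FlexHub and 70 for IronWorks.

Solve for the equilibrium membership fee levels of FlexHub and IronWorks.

FlexHub's profit: π = (p_{FlexHub} − 59)(282 − 2p_{FlexHub} + p_{IronWorks}).
∂π/∂p_{FlexHub} = 400 − 4p_{FlexHub} + p_{IronWorks} = 0 ⇒ p_{FlexHub} = 100 + 0.25p_{IronWorks}.
Similarly p_{IronWorks} = 105.5 + 0.25p_{FlexHub}.
Substituting the second reaction function into the first: p_{FlexHub} = 100 + 0.25(105.5 + 0.25p_{FlexHub}), which gives 0.9375p_{FlexHub} = 126.375 ⇒ p_{FlexHub} = 134.8.
Then p_{IronWorks} = 105.5 + 0.25·134.8 = 139.2.

134.8, 139.2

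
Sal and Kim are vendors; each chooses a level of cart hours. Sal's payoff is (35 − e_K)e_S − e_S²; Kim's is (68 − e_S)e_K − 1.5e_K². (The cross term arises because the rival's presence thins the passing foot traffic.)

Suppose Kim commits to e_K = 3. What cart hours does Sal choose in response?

16

Expanding Sal's payoff: 35e_S − e_Ke_S − e_S².
∂π/∂e_S = 35 − e_K − 2e_S = 0, so e_S = 17.5 − 0.5e_K.
At e_K = 3: e_S = 17.5 − 0.5·3 = 16.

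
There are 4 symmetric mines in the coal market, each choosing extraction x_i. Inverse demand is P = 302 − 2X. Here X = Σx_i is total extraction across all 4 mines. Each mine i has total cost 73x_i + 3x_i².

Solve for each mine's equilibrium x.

A representative mine's profit is π_i = x_i(302 − 2X) − 73x_i − 3x_i², with X = x_i + Σ_{j≠i} x_j.
First-order condition: 229 − 10x_i − 2Σ_{j≠i} x_j = 0.
Imposing symmetry (x_j = x for all j) turns Σ_{j≠i} x_j into 3x, so 229 = 16x and x = 14.3125.

14.3125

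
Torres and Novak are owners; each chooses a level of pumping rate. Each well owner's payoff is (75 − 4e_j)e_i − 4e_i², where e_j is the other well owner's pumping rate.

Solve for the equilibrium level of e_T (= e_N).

Torres's payoff is (75 − 4e_N)e_T − 4e_T².
∂π/∂e_T = 75 − 4e_N − 8e_T = 0, so e_T = 9.375 − 0.5e_N.
By symmetry e_N = e_T; substituting into the reaction function, 1.5e_T = 9.375 and e_T = 6.25.

6.25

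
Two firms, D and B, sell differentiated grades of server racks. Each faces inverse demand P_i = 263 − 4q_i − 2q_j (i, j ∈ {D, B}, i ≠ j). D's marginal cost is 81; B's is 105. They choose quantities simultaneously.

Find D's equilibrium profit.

1444

Firm D's profit: π = q_D(263 − 4q_D − 2q_B) − 81q_D.
∂π/∂q_D = 182 − 8q_D − 2q_B = 0 ⇒ q_D = 22.75 − 0.25q_B.
Similarly q_B = 19.75 − 0.25q_D.
Plugging q_B into D's best response: q_D = 22.75 − 0.25(19.75 − 0.25q_D) ⇒ 0.9375q_D = 17.8125, so q_D = 19.
Then q_B = 19.75 − 0.25·19 = 15.
P_D = 263 − 4·19 − 2·15 = 157.
Profit = (157 − 81)·19 = 1444.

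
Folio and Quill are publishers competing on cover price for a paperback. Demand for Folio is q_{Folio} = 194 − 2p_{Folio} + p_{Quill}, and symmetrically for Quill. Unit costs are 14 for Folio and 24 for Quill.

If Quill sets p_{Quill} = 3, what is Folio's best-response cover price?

56.25

Folio's profit: π = (p_{Folio} − 14)(194 − 2p_{Folio} + p_{Quill}).
∂π/∂p_{Folio} = 222 − 4p_{Folio} + p_{Quill} = 0 ⇒ p_{Folio} = 55.5 + 0.25p_{Quill}.
At p_{Quill} = 3: p_{Folio} = 55.5 + 0.25·3 = 56.25.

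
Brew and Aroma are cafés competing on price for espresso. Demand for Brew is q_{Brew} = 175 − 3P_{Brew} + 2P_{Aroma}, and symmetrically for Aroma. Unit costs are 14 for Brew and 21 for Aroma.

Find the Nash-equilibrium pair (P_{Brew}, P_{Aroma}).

Brew's profit: π = (P_{Brew} − 14)(175 − 3P_{Brew} + 2P_{Aroma}).
∂π/∂P_{Brew} = 217 − 6P_{Brew} + 2P_{Aroma} = 0 ⇒ P_{Brew} = 217/6 + (1/3)P_{Aroma}.
Similarly P_{Aroma} = 119/3 + (1/3)P_{Brew}.
Substituting the second reaction function into the first: P_{Brew} = 217/6 + (1/3)(119/3 + (1/3)P_{Brew}), which gives (8/9)P_{Brew} = 889/18 ⇒ P_{Brew} = 55.5625.
Then P_{Aroma} = 119/3 + (1/3)·55.5625 = 58.1875.

55.5625, 58.1875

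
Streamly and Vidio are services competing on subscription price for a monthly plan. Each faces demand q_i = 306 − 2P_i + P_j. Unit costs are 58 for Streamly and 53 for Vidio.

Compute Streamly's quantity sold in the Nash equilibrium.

164

Streamly's profit: π = (P_{Streamly} − 58)(306 − 2P_{Streamly} + P_{Vidio}).
∂π/∂P_{Streamly} = 422 − 4P_{Streamly} + P_{Vidio} = 0 ⇒ P_{Streamly} = 105.5 + 0.25P_{Vidio}.
Similarly P_{Vidio} = 103 + 0.25P_{Streamly}.
Plugging P_{Vidio} into Streamly's best response: P_{Streamly} = 105.5 + 0.25(103 + 0.25P_{Streamly}) ⇒ 0.9375P_{Streamly} = 131.25, so P_{Streamly} = 140.
Then P_{Vidio} = 103 + 0.25·140 = 138.
q_{Streamly} = 306 − 2·140 + 138 = 164.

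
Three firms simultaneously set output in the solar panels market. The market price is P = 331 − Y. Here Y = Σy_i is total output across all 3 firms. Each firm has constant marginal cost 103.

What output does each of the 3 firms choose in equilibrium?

A representative firm's profit is π_i = y_i(331 − Y) − 103y_i, with Y = y_i + Σ_{j≠i} y_j.
First-order condition: 228 − 2y_i − Σ_{j≠i} y_j = 0.
Imposing symmetry (y_j = y for all j) turns Σ_{j≠i} y_j into 2y, so 228 = 4y and y = 57.

57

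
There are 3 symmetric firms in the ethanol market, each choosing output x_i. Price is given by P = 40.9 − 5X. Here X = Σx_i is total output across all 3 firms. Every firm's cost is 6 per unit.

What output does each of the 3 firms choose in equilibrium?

A representative firm's profit is π_i = x_i(40.9 − 5X) − 6x_i, with X = x_i + Σ_{j≠i} x_j.
First-order condition: 34.9 − 10x_i − 5Σ_{j≠i} x_j = 0.
In a symmetric equilibrium every firm chooses the same x, so Σ_{j≠i} x_j = 2x. The condition becomes 34.9 − 20x = 0, giving x = 34.9/20 = 1.745.

1.745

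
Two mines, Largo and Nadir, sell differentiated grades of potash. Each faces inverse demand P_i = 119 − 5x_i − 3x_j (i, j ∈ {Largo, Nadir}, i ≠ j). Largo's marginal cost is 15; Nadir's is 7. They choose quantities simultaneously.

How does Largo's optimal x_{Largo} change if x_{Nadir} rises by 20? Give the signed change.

-6

Mine Largo's profit: π = x_{Largo}(119 − 5x_{Largo} − 3x_{Nadir}) − 15x_{Largo}.
∂π/∂x_{Largo} = 104 − 10x_{Largo} − 3x_{Nadir} = 0 ⇒ x_{Largo} = 10.4 − 0.3x_{Nadir}.
The reaction-function slope is −0.3, so a 20-unit rise in x_{Nadir} moves x_{Largo} by −0.3 × 20 = −6. Largo's best response falls — the actions are strategic substitutes.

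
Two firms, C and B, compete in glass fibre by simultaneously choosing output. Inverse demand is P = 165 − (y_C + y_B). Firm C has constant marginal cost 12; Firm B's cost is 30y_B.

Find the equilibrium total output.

96

Firm C's profit: π = y_C(165 − (y_C + y_B)) − 12y_C.
∂π/∂y_C = 153 − 2y_C − y_B = 0, so y_C = 76.5 − 0.5y_B.
By the same steps for B: y_B = 67.5 − 0.5y_C.
Plugging y_B into C's best response: y_C = 76.5 − 0.5(67.5 − 0.5y_C) ⇒ 0.75y_C = 42.75, so y_C = 57.
Then y_B = 67.5 − 0.5·57 = 39.
Total output: 57 + 39 = 96.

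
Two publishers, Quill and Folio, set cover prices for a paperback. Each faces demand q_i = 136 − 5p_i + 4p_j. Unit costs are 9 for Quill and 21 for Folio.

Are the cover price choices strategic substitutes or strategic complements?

Quill's profit: π = (p_{Quill} − 9)(136 − 5p_{Quill} + 4p_{Folio}).
∂π/∂p_{Quill} = 181 − 10p_{Quill} + 4p_{Folio} = 0 ⇒ p_{Quill} = 18.1 + 0.4p_{Folio}.
The best-response slope dp_{Quill}/dp_{Folio} = 0.4 > 0: the reaction function is upward-sloping, so the choices are strategic complements.

strategic complements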